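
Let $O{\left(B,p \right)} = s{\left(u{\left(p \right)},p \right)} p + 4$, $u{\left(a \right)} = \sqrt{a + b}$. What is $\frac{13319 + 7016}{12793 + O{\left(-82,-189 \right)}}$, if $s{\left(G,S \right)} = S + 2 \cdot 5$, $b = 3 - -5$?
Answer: $\frac{20335}{46628} \approx 0.43611$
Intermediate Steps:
$b = 8$ ($b = 3 + 5 = 8$)
$u{\left(a \right)} = \sqrt{8 + a}$ ($u{\left(a \right)} = \sqrt{a + 8} = \sqrt{8 + a}$)
$s{\left(G,S \right)} = 10 + S$ ($s{\left(G,S \right)} = S + 10 = 10 + S$)
$O{\left(B,p \right)} = 4 + p \left(10 + p\right)$ ($O{\left(B,p \right)} = \left(10 + p\right) p + 4 = p \left(10 + p\right) + 4 = 4 + p \left(10 + p\right)$)
$\frac{13319 + 7016}{12793 + O{\left(-82,-189 \right)}} = \frac{13319 + 7016}{12793 - \left(-4 + 189 \left(10 - 189\right)\right)} = \frac{20335}{12793 + \left(4 - -33831\right)} = \frac{20335}{12793 + \left(4 + 33831\right)} = \frac{20335}{12793 + 33835} = \frac{20335}{46628}$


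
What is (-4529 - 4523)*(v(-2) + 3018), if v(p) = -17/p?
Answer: -27395878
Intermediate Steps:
(-4529 - 4523)*(v(-2) + 3018) = (-4529 - 4523)*(-17/(-2) + 3018) = -9052*(-17*(-½) + 3018) = -9052*(17/2 + 3018) = -9052*6053/2 = -27395878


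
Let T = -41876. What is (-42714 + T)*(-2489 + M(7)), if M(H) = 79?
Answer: 203861900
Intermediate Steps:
(-42714 + T)*(-2489 + M(7)) = (-42714 - 41876)*(-2489 + 79) = -84590*(-2410) = 203861900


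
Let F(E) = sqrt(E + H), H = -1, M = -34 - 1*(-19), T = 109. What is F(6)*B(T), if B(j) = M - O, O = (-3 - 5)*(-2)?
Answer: -31*sqrt(5) ≈ -69.318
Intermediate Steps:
O = 16 (O = -8*(-2) = 16)
M = -15 (M = -34 + 19 = -15)
B(j) = -31 (B(j) = -15 - 1*16 = -15 - 16 = -31)
F(E) = sqrt(-1 + E) (F(E) = sqrt(E - 1) = sqrt(-1 + E))
F(6)*B(T) = sqrt(-1 + 6)*(-31) = sqrt(5)*(-31) = -31*sqrt(5)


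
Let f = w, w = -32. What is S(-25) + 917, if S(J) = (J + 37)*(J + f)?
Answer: 233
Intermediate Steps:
f = -32
S(J) = (-32 + J)*(37 + J) (S(J) = (J + 37)*(J - 32) = (37 + J)*(-32 + J) = (-32 + J)*(37 + J))
S(-25) + 917 = (-1184 + (-25)² + 5*(-25)) + 917 = (-1184 + 625 - 125) + 917 = -684 + 917 = 233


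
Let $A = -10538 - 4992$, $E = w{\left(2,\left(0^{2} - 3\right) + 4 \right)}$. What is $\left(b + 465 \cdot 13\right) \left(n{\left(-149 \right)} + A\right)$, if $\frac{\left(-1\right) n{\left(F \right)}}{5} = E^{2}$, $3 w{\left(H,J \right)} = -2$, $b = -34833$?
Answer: $\frac{1341424840}{3} \approx 4.4714 \cdot 10^{8}$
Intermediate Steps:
$w{\left(H,J \right)} = - \frac{2}{3}$ ($w{\left(H,J \right)} = \frac{1}{3} \left(-2\right) = - \frac{2}{3}$)
$E = - \frac{2}{3} \approx -0.66667$
$n{\left(F \right)} = - \frac{20}{9}$ ($n{\left(F \right)} = - 5 \left(- \frac{2}{3}\right)^{2} = \left(-5\right) \frac{4}{9} = - \frac{20}{9}$)
$A = -15530$ ($A = -10538 - 4992 = -15530$)
$\left(b + 465 \cdot 13\right) \left(n{\left(-149 \right)} + A\right) = \left(-34833 + 465 \cdot 13\right) \left(- \frac{20}{9} - 15530\right) = \left(-34833 + 6045\right) \left(- \frac{139790}{9}\right) = \left(-28788\right) \left(- \frac{139790}{9}\right) = \frac{1341424840}{3}$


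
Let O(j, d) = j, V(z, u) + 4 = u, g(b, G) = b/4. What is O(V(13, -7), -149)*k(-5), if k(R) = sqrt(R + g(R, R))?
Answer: -55*I/2 ≈ -27.5*I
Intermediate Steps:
g(b, G) = b/4 (g(b, G) = b*(1/4) = b/4)
V(z, u) = -4 + u
k(R) = sqrt(5)*sqrt(R)/2 (k(R) = sqrt(R + R/4) = sqrt(5*R/4) = sqrt(5)*sqrt(R)/2)
O(V(13, -7), -149)*k(-5) = (-4 - 7)*(sqrt(5)*sqrt(-5)/2) = -11*sqrt(5)*I*sqrt(5)/2 = -55*I/2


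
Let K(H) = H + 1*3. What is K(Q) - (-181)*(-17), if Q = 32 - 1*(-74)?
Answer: -2968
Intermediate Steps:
Q = 106 (Q = 32 + 74 = 106)
K(H) = 3 + H (K(H) = H + 3 = 3 + H)
K(Q) - (-181)*(-17) = (3 + 106) - (-181)*(-17) = 109 - 1*3077 = 109 - 3077 = -2968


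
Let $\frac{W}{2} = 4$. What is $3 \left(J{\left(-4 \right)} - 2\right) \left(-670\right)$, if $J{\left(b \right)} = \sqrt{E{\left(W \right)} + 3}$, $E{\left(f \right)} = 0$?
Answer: $4020 - 2010 \sqrt{3} \approx 538.58$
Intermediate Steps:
$W = 8$ ($W = 2 \cdot 4 = 8$)
$J{\left(b \right)} = \sqrt{3}$ ($J{\left(b \right)} = \sqrt{0 + 3} = \sqrt{3}$)
$3 \left(J{\left(-4 \right)} - 2\right) \left(-670\right) = 3 \left(\sqrt{3} - 2\right) \left(-670\right) = 3 \left(-2 + \sqrt{3}\right) \left(-670\right) = \left(-6 + 3 \sqrt{3}\right) \left(-670\right) = 4020 - 2010 \sqrt{3}$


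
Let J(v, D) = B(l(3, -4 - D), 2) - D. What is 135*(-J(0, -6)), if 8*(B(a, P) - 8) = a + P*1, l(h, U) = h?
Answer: -15795/8 ≈ -1974.4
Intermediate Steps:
B(a, P) = 8 + P/8 + a/8 (B(a, P) = 8 + (a + P*1)/8 = 8 + (a + P)/8 = 8 + (P + a)/8 = 8 + (P/8 + a/8) = 8 + P/8 + a/8)
J(v, D) = 69/8 - D (J(v, D) = (8 + (1/8)*2 + (1/8)*3) - D = (8 + 1/4 + 3/8) - D = 69/8 - D)
135*(-J(0, -6)) = 135*(-(69/8 - 1*(-6))) = 135*(-(69/8 + 6)) = 135*(-1*117/8) = 135*(-117/8) = -15795/8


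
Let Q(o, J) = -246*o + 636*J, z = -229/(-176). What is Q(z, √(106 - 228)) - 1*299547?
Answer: -26388303/88 + 636*I*√122 ≈ -2.9987e+5 + 7024.9*I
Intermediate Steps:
z = 229/176 (z = -229*(-1/176) = 229/176 ≈ 1.3011)
Q(z, √(106 - 228)) - 1*299547 = (-246*229/176 + 636*√(106 - 228)) - 1*299547 = (-28167/88 + 636*√(-122)) - 299547 = (-28167/88 + 636*(I*√122)) - 299547 = (-28167/88 + 636*I*√122) - 299547 = -26388303/88 + 636*I*√122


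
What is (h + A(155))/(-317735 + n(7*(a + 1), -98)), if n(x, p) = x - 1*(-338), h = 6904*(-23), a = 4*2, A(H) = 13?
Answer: 158779/317334 ≈ 0.50035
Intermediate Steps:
a = 8
h = -158792
n(x, p) = 338 + x (n(x, p) = x + 338 = 338 + x)
(h + A(155))/(-317735 + n(7*(a + 1), -98)) = (-158792 + 13)/(-317735 + (338 + 7*(8 + 1))) = -158779/(-317735 + (338 + 7*9)) = -158779/(-317735 + (338 + 63)) = -158779/(-317735 + 401) = -158779/(-317334) = -158779*(-1/317334) = 158779/317334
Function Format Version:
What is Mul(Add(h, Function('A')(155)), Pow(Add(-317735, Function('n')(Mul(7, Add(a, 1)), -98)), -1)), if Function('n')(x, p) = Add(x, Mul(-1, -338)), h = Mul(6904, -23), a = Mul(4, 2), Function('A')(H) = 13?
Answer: Rational(158779, 317334) ≈ 0.50035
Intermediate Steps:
a = 8
h = -158792
Function('n')(x, p) = Add(338, x) (Function('n')(x, p) = Add(x, 338) = Add(338, x))
Mul(Add(h, Function('A')(155)), Pow(Add(-317735, Function('n')(Mul(7, Add(a, 1)), -98)), -1)) = Mul(Add(-158792, 13), Pow(Add(-317735, Add(338, Mul(7, Add(8, 1)))), -1)) = Mul(-158779, Pow(Add(-317735, Add(338, Mul(7, 9))), -1)) = Mul(-158779, Pow(Add(-317735, Add(338, 63)), -1)) = Mul(-158779, Pow(Add(-317735, 401), -1)) = Mul(-158779, Pow(-317334, -1)) = Mul(-158779, Rational(-1, 317334)) = Rational(158779, 317334)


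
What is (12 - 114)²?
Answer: 10404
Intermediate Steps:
(12 - 114)² = (-102)² = 10404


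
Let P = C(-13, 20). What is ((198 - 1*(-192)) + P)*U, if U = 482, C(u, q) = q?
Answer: 197620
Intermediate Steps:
P = 20
((198 - 1*(-192)) + P)*U = ((198 - 1*(-192)) + 20)*482 = ((198 + 192) + 20)*482 = (390 + 20)*482 = 410*482 = 197620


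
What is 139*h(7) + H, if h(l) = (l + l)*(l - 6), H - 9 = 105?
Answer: 2060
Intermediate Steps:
H = 114 (H = 9 + 105 = 114)
h(l) = 2*l*(-6 + l) (h(l) = (2*l)*(-6 + l) = 2*l*(-6 + l))
139*h(7) + H = 139*(2*7*(-6 + 7)) + 114 = 139*(2*7*1) + 114 = 139*14 + 114 = 1946 + 114 = 2060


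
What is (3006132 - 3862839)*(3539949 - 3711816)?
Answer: 147239661969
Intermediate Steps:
(3006132 - 3862839)*(3539949 - 3711816) = -856707*(-171867) = 147239661969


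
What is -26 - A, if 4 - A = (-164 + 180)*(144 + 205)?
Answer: 5554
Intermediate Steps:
A = -5580 (A = 4 - (-164 + 180)*(144 + 205) = 4 - 16*349 = 4 - 1*5584 = 4 - 5584 = -5580)
-26 - A = -26 - 1*(-5580) = -26 + 5580 = 5554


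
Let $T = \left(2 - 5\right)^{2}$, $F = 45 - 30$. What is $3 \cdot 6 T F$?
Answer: $2430$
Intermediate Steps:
$F = 15$ ($F = 45 - 30 = 15$)
$T = 9$ ($T = \left(-3\right)^{2} = 9$)
$3 \cdot 6 T F = 3 \cdot 6 \cdot 9 \cdot 15 = 18 \cdot 9 \cdot 15 = 162 \cdot 15 = 2430$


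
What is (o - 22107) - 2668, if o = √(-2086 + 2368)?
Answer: -24775 + √282 ≈ -24758.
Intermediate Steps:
o = √282 ≈ 16.793
(o - 22107) - 2668 = (√282 - 22107) - 2668 = (-22107 + √282) - 2668 = -24775 + √282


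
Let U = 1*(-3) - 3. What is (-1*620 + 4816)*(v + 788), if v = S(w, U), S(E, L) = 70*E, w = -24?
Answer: -3742832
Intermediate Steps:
U = -6 (U = -3 - 3 = -6)
v = -1680 (v = 70*(-24) = -1680)
(-1*620 + 4816)*(v + 788) = (-1*620 + 4816)*(-1680 + 788) = (-620 + 4816)*(-892) = 4196*(-892) = -3742832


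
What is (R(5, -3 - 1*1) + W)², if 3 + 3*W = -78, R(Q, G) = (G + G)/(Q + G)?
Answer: 1225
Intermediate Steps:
R(Q, G) = 2*G/(G + Q) (R(Q, G) = (2*G)/(G + Q) = 2*G/(G + Q))
W = -27 (W = -1 + (⅓)*(-78) = -1 - 26 = -27)
(R(5, -3 - 1*1) + W)² = (2*(-3 - 1*1)/((-3 - 1*1) + 5) - 27)² = (2*(-3 - 1)/((-3 - 1) + 5) - 27)² = (2*(-4)/(-4 + 5) - 27)² = (2*(-4)/1 - 27)² = (2*(-4)*1 - 27)² = (-8 - 27)² = (-35)² = 1225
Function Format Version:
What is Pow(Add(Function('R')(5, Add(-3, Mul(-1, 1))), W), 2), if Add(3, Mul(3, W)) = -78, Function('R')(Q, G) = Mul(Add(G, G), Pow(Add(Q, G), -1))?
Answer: 1225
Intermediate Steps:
Function('R')(Q, G) = Mul(2, G, Pow(Add(G, Q), -1)) (Function('R')(Q, G) = Mul(Mul(2, G), Pow(Add(G, Q), -1)) = Mul(2, G, Pow(Add(G, Q), -1)))
W = -27 (W = Add(-1, Mul(Rational(1, 3), -78)) = Add(-1, -26) = -27)
Pow(Add(Function('R')(5, Add(-3, Mul(-1, 1))), W), 2) = Pow(Add(Mul(2, Add(-3, Mul(-1, 1)), Pow(Add(Add(-3, Mul(-1, 1)), 5), -1)), -27), 2) = Pow(Add(Mul(2, Add(-3, -1), Pow(Add(Add(-3, -1), 5), -1)), -27), 2) = Pow(Add(Mul(2, -4, Pow(Add(-4, 5), -1)), -27), 2) = Pow(Add(Mul(2, -4, Pow(1, -1)), -27), 2) = Pow(Add(Mul(2, -4, 1), -27), 2) = Pow(Add(-8, -27), 2) = Pow(-35, 2) = 1225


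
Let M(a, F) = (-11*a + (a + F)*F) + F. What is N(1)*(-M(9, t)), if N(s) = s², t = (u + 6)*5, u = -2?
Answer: -501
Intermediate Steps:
t = 20 (t = (-2 + 6)*5 = 4*5 = 20)
M(a, F) = F - 11*a + F*(F + a) (M(a, F) = (-11*a + (F + a)*F) + F = (-11*a + F*(F + a)) + F = F - 11*a + F*(F + a))
N(1)*(-M(9, t)) = 1²*(-(20 + 20² - 11*9 + 20*9)) = 1*(-(20 + 400 - 99 + 180)) = 1*(-1*501) = 1*(-501) = -501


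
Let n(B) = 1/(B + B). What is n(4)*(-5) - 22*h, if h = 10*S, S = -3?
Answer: 5275/8 ≈ 659.38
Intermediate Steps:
n(B) = 1/(2*B)
h = -30 (h = 10*(-3) = -30)
n(4)*(-5) - 22*h = ((½)/4)*(-5) - 22*(-30) = ((½)*(¼))*(-5) + 660 = (⅛)*(-5) + 660 = -5/8 + 660 = 5275/8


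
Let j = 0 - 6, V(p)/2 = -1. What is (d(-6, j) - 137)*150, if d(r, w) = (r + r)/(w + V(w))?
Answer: -20325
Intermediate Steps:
V(p) = -2 (V(p) = 2*(-1) = -2)
j = -6
d(r, w) = 2*r/(-2 + w) (d(r, w) = (r + r)/(w - 2) = (2*r)/(-2 + w) = 2*r/(-2 + w))
(d(-6, j) - 137)*150 = (2*(-6)/(-2 - 6) - 137)*150 = (2*(-6)/(-8) - 137)*150 = (2*(-6)*(-1/8) - 137)*150 = (3/2 - 137)*150 = -271/2*150 = -20325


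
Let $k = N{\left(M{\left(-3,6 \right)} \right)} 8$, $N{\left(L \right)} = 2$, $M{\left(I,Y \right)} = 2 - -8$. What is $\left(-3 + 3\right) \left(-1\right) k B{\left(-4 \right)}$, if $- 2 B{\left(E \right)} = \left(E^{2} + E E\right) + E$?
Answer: $0$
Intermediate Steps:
$M{\left(I,Y \right)} = 10$ ($M{\left(I,Y \right)} = 2 + 8 = 10$)
$B{\left(E \right)} = - E^{2} - \frac{E}{2}$ ($B{\left(E \right)} = - \frac{\left(E^{2} + E E\right) + E}{2} = - \frac{\left(E^{2} + E^{2}\right) + E}{2} = - \frac{2 E^{2} + E}{2} = - \frac{E + 2 E^{2}}{2} = - E^{2} - \frac{E}{2}$)
$k = 16$ ($k = 2 \cdot 8 = 16$)
$\left(-3 + 3\right) \left(-1\right) k B{\left(-4 \right)} = \left(-3 + 3\right) \left(-1\right) 16 \left(\left(-1\right) \left(-4\right) \left(\frac{1}{2} - 4\right)\right) = 0 \left(-1\right) 16 \left(\left(-1\right) \left(-4\right) \left(- \frac{7}{2}\right)\right) = 0 \cdot 16 \left(-14\right) = 0 \left(-14\right) = 0$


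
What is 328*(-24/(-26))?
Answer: 3936/13 ≈ 302.77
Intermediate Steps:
328*(-24/(-26)) = 328*(-24*(-1/26)) = 328*(12/13) = 3936/13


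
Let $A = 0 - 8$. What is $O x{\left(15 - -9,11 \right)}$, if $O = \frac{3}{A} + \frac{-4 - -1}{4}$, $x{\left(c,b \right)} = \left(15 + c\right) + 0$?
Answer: $- \frac{351}{8} \approx -43.875$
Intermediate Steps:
$A = -8$ ($A = 0 - 8 = -8$)
$x{\left(c,b \right)} = 15 + c$
$O = - \frac{9}{8}$ ($O = \frac{3}{-8} + \frac{-4 - -1}{4} = 3 \left(- \frac{1}{8}\right) + \left(-4 + 1\right) \frac{1}{4} = - \frac{3}{8} - \frac{3}{4} = - \frac{9}{8} \approx -1.125$)
$O x{\left(15 - -9,11 \right)} = - \frac{9 \left(15 + \left(15 - -9\right)\right)}{8} = - \frac{9 \left(15 + \left(15 + 9\right)\right)}{8} = - \frac{9 \left(15 + 24\right)}{8} = \left(- \frac{9}{8}\right) 39 = - \frac{351}{8}$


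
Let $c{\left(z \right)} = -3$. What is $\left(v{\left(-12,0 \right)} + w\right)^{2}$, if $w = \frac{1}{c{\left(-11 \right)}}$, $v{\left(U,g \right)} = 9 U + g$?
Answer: $\frac{105625}{9} \approx 11736.0$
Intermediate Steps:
$v{\left(U,g \right)} = g + 9 U$
$w = - \frac{1}{3}$ ($w = \frac{1}{-3} = - \frac{1}{3} \approx -0.33333$)
$\left(v{\left(-12,0 \right)} + w\right)^{2} = \left(\left(0 + 9 \left(-12\right)\right) - \frac{1}{3}\right)^{2} = \left(\left(0 - 108\right) - \frac{1}{3}\right)^{2} = \left(-108 - \frac{1}{3}\right)^{2} = \left(- \frac{325}{3}\right)^{2} = \frac{105625}{9}$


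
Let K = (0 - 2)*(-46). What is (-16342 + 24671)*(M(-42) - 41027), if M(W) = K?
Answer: -340947615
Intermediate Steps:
K = 92 (K = -2*(-46) = 92)
M(W) = 92
(-16342 + 24671)*(M(-42) - 41027) = (-16342 + 24671)*(92 - 41027) = 8329*(-40935) = -340947615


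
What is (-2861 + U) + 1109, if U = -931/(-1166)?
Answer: -2041901/1166 ≈ -1751.2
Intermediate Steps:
U = 931/1166 (U = -931*(-1/1166) = 931/1166 ≈ 0.79846)
(-2861 + U) + 1109 = (-2861 + 931/1166) + 1109 = -3334995/1166 + 1109 = -2041901/1166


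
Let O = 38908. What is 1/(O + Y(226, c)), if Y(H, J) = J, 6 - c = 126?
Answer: 1/38788 ≈ 2.5781e-5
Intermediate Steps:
c = -120 (c = 6 - 1*126 = 6 - 126 = -120)
1/(O + Y(226, c)) = 1/(38908 - 120) = 1/38788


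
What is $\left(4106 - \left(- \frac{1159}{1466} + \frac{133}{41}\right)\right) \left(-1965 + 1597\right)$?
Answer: $- \frac{45383190968}{30053} \approx -1.5101 \cdot 10^{6}$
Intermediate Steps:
$\left(4106 - \left(- \frac{1159}{1466} + \frac{133}{41}\right)\right) \left(-1965 + 1597\right) = \left(4106 - \frac{147459}{60106}\right) \left(-368\right) = \frac{246647777}{60106} \left(-368\right) = - \frac{45383190968}{30053}$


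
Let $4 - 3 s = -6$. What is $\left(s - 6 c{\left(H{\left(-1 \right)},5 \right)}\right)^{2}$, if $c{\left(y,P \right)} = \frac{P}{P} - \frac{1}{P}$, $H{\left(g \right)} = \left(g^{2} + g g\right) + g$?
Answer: $\frac{484}{225} \approx 2.1511$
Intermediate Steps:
$s = \frac{10}{3}$ ($s = \frac{4}{3} - -2 = \frac{4}{3} + 2 = \frac{10}{3} \approx 3.3333$)
$H{\left(g \right)} = g + 2 g^{2}$ ($H{\left(g \right)} = \left(g^{2} + g^{2}\right) + g = 2 g^{2} + g = g + 2 g^{2}$)
$c{\left(y,P \right)} = 1 - \frac{1}{P}$
$\left(s - 6 c{\left(H{\left(-1 \right)},5 \right)}\right)^{2} = \left(\frac{10}{3} - 6 \frac{-1 + 5}{5}\right)^{2} = \left(\frac{10}{3} - 6 \cdot \frac{1}{5} \cdot 4\right)^{2} = \left(\frac{10}{3} - \frac{24}{5}\right)^{2} = \left(- \frac{22}{15}\right)^{2} = \frac{484}{225}$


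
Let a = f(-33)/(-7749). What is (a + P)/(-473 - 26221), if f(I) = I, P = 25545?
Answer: -32991373/34475301 ≈ -0.95696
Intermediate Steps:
a = 11/2583 (a = -33/(-7749) = -33*(-1/7749) = 11/2583 ≈ 0.0042586)
(a + P)/(-473 - 26221) = (11/2583 + 25545)/(-473 - 26221) = (65982746/2583)/(-26694) = (65982746/2583)*(-1/26694) = -32991373/34475301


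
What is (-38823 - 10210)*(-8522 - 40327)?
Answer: 2395213017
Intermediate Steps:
(-38823 - 10210)*(-8522 - 40327) = -49033*(-48849) = 2395213017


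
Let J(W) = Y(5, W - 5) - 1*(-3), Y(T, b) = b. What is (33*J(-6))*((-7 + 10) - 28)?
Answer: 6600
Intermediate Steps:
J(W) = -2 + W (J(W) = (W - 5) - 1*(-3) = (-5 + W) + 3 = -2 + W)
(33*J(-6))*((-7 + 10) - 28) = (33*(-2 - 6))*((-7 + 10) - 28) = (33*(-8))*(3 - 28) = -264*(-25) = 6600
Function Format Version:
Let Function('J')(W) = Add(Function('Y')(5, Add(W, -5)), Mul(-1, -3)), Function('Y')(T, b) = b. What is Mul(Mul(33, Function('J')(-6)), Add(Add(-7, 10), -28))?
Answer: 6600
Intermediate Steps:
Function('J')(W) = Add(-2, W) (Function('J')(W) = Add(Add(W, -5), Mul(-1, -3)) = Add(Add(-5, W), 3) = Add(-2, W))
Mul(Mul(33, Function('J')(-6)), Add(Add(-7, 10), -28)) = Mul(Mul(33, Add(-2, -6)), Add(Add(-7, 10), -28)) = Mul(Mul(33, -8), Add(3, -28)) = Mul(-264, -25) = 6600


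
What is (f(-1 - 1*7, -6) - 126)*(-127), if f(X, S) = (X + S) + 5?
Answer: 17145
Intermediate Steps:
f(X, S) = 5 + S + X (f(X, S) = (S + X) + 5 = 5 + S + X)
(f(-1 - 1*7, -6) - 126)*(-127) = ((5 - 6 + (-1 - 1*7)) - 126)*(-127) = ((5 - 6 + (-1 - 7)) - 126)*(-127) = ((5 - 6 - 8) - 126)*(-127) = (-9 - 126)*(-127) = -135*(-127) = 17145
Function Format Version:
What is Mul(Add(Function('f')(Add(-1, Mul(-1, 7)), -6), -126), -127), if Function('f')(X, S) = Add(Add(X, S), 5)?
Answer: 17145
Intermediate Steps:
Function('f')(X, S) = Add(5, S, X) (Function('f')(X, S) = Add(Add(S, X), 5) = Add(5, S, X))
Mul(Add(Function('f')(Add(-1, Mul(-1, 7)), -6), -126), -127) = Mul(Add(Add(5, -6, Add(-1, Mul(-1, 7))), -126), -127) = Mul(Add(Add(5, -6, Add(-1, -7)), -126), -127) = Mul(Add(Add(5, -6, -8), -126), -127) = Mul(Add(-9, -126), -127) = Mul(-135, -127) = 17145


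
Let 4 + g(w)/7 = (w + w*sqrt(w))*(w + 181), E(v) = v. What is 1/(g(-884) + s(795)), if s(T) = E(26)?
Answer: 2175081/8373837612201154 - 2175082*I*sqrt(221)/4186918806100577 ≈ 2.5975e-10 - 7.7228e-9*I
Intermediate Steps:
s(T) = 26
g(w) = -28 + 7*(181 + w)*(w + w**(3/2)) (g(w) = -28 + 7*((w + w*sqrt(w))*(w + 181)) = -28 + 7*((w + w**(3/2))*(181 + w)) = -28 + 7*((181 + w)*(w + w**(3/2))) = -28 + 7*(181 + w)*(w + w**(3/2)))
1/(g(-884) + s(795)) = 1/((-28 + 7*(-884)**2 + 7*(-884)**(5/2) + 1267*(-884) + 1267*(-884)**(3/2)) + 26) = 1/((-28 + 7*781456 + 7*(1562912*I*sqrt(221)) - 1120028 + 1267*(-1768*I*sqrt(221))) + 26) = 1/((-28 + 5470192 + 10940384*I*sqrt(221) - 1120028 - 2240056*I*sqrt(221)) + 26) = 1/((4350136 + 8700328*I*sqrt(221)) + 26) = 1/(4350162 + 8700328*I*sqrt(221))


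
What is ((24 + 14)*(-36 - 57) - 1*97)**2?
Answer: 13184161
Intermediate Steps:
((24 + 14)*(-36 - 57) - 1*97)**2 = (38*(-93) - 97)**2 = (-3534 - 97)**2 = (-3631)**2 = 13184161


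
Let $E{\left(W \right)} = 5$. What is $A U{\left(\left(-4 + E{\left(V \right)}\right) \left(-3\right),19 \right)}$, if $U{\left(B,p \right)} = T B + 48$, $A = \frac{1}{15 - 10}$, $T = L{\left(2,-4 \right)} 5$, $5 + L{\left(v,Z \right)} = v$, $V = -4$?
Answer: $\frac{93}{5} \approx 18.6$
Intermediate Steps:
$L{\left(v,Z \right)} = -5 + v$
$T = -15$ ($T = \left(-5 + 2\right) 5 = \left(-3\right) 5 = -15$)
$A = \frac{1}{5} \approx 0.2$
$U{\left(B,p \right)} = 48 - 15 B$ ($U{\left(B,p \right)} = - 15 B + 48 = 48 - 15 B$)
$A U{\left(\left(-4 + E{\left(V \right)}\right) \left(-3\right),19 \right)} = \frac{48 - 15 \left(-4 + 5\right) \left(-3\right)}{5} = \frac{48 - 15 \cdot 1 \left(-3\right)}{5} = \frac{48 - -45}{5} = \frac{48 + 45}{5} = \frac{1}{5} \cdot 93 = \frac{93}{5}$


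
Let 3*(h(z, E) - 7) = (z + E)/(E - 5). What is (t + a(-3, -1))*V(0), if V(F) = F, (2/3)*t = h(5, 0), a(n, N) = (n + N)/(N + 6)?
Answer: 0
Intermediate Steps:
a(n, N) = (N + n)/(6 + N)
h(z, E) = 7 + (E + z)/(3*(-5 + E)) (h(z, E) = 7 + ((z + E)/(E - 5))/3 = 7 + ((E + z)/(-5 + E))/3 = 7 + (E + z)/(3*(-5 + E)))
t = 10 (t = 3*((-105 + 5 + 22*0)/(3*(-5 + 0)))/2 = 3*((⅓)*(-105 + 5 + 0)/(-5))/2 = 3*((⅓)*(-⅕)*(-100))/2 = (3/2)*(20/3) = 10)
(t + a(-3, -1))*V(0) = (10 + (-1 - 3)/(6 - 1))*0 = (10 - 4/5)*0 = (10 + (⅕)*(-4))*0 = (10 - ⅘)*0 = (46/5)*0 = 0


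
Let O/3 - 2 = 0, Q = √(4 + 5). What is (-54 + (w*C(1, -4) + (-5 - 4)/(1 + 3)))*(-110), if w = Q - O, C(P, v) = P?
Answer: 13035/2 ≈ 6517.5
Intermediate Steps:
Q = 3 (Q = √9 = 3)
O = 6 (O = 6 + 3*0 = 6 + 0 = 6)
w = -3 (w = 3 - 1*6 = 3 - 6 = -3)
(-54 + (w*C(1, -4) + (-5 - 4)/(1 + 3)))*(-110) = (-54 + (-3*1 + (-5 - 4)/(1 + 3)))*(-110) = (-54 + (-3 - 9/4))*(-110) = (-54 - 21/4)*(-110) = -237/4*(-110) = 13035/2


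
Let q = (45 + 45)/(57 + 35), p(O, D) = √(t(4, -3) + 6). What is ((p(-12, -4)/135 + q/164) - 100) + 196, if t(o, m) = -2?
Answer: 97791403/1018440 ≈ 96.021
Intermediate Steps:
p(O, D) = 2 (p(O, D) = √(-2 + 6) = √4 = 2)
q = 45/46 (q = 90/92 = 90*(1/92) = 45/46 ≈ 0.97826)
((p(-12, -4)/135 + q/164) - 100) + 196 = ((2/135 + (45/46)/164) - 100) + 196 = ((2*(1/135) + (45/46)*(1/164)) - 100) + 196 = ((2/135 + 45/7544) - 100) + 196 = (21163/1018440 - 100) + 196 = -101822837/1018440 + 196 = 97791403/1018440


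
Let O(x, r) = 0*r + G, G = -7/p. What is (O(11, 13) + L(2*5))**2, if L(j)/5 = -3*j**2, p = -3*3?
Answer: 182061049/81 ≈ 2.2477e+6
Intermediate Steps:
p = -9
L(j) = -15*j**2 (L(j) = 5*(-3*j**2) = -15*j**2)
G = 7/9 (G = -7/(-9) = -7*(-1/9) = 7/9 ≈ 0.77778)
O(x, r) = 7/9 (O(x, r) = 0*r + 7/9 = 0 + 7/9 = 7/9)
(O(11, 13) + L(2*5))**2 = (7/9 - 15*(2*5)**2)**2 = (7/9 - 15*10**2)**2 = (7/9 - 15*100)**2 = (7/9 - 1500)**2 = (-13493/9)**2 = 182061049/81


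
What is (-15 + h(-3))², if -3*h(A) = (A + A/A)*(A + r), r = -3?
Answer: 361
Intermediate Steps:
h(A) = -(1 + A)*(-3 + A)/3 (h(A) = -(A + A/A)*(A - 3)/3 = -(A + 1)*(-3 + A)/3 = -(1 + A)*(-3 + A)/3)
(-15 + h(-3))² = (-15 + (1 - ⅓*(-3)² + (⅔)*(-3)))² = (-15 + (1 - ⅓*9 - 2))² = (-15 + (1 - 3 - 2))² = (-15 - 4)² = (-19)² = 361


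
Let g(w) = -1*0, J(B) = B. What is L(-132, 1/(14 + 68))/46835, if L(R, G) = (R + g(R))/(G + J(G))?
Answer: -5412/46835 ≈ -0.11555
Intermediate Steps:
g(w) = 0
L(R, G) = R/(2*G) (L(R, G) = (R + 0)/(G + G) = R/((2*G)) = R*(1/(2*G)) = R/(2*G))
L(-132, 1/(14 + 68))/46835 = ((1/2)*(-132)/1/(14 + 68))/46835 = ((1/2)*(-132)/1/82)*(1/46835) = ((1/2)*(-132)/(1/82))*(1/46835) = ((1/2)*(-132)*82)*(1/46835) = -5412*1/46835 = -5412/46835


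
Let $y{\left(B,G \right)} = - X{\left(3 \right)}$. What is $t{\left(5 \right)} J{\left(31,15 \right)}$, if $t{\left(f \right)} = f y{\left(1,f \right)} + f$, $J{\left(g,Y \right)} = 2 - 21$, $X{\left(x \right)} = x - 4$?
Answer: $-190$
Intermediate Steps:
$X{\left(x \right)} = -4 + x$
$y{\left(B,G \right)} = 1$ ($y{\left(B,G \right)} = - (-4 + 3) = \left(-1\right) \left(-1\right) = 1$)
$J{\left(g,Y \right)} = -19$
$t{\left(f \right)} = 2 f$ ($t{\left(f \right)} = f 1 + f = f + f = 2 f$)
$t{\left(5 \right)} J{\left(31,15 \right)} = 2 \cdot 5 \left(-19\right) = 10 \left(-19\right) = -190$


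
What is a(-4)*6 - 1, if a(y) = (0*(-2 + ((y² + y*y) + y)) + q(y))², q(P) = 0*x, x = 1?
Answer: -1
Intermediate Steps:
q(P) = 0 (q(P) = 0*1 = 0)
a(y) = 0 (a(y) = (0*(-2 + ((y² + y*y) + y)) + 0)² = (0*(-2 + ((y² + y²) + y)) + 0)² = (0*(-2 + (2*y² + y)) + 0)² = (0*(-2 + (y + 2*y²)) + 0)² = (0*(-2 + y + 2*y²) + 0)² = (0 + 0)² = 0² = 0)
a(-4)*6 - 1 = 0*6 - 1 = 0 - 1 = -1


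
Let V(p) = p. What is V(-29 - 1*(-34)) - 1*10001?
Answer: -9996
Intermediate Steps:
V(-29 - 1*(-34)) - 1*10001 = (-29 - 1*(-34)) - 1*10001 = (-29 + 34) - 10001 = 5 - 10001 = -9996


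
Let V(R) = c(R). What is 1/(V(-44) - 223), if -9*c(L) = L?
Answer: -9/1963 ≈ -0.0045848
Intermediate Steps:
c(L) = -L/9
V(R) = -R/9
1/(V(-44) - 223) = 1/(-⅑*(-44) - 223) = 1/(44/9 - 223) = 1/(-1963/9) = -9/1963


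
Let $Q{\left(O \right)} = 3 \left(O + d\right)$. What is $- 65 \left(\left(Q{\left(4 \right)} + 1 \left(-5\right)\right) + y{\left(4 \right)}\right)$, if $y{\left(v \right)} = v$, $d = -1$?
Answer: $-520$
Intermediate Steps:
$Q{\left(O \right)} = -3 + 3 O$ ($Q{\left(O \right)} = 3 \left(O - 1\right) = 3 \left(-1 + O\right) = -3 + 3 O$)
$- 65 \left(\left(Q{\left(4 \right)} + 1 \left(-5\right)\right) + y{\left(4 \right)}\right) = - 65 \left(\left(\left(-3 + 3 \cdot 4\right) + 1 \left(-5\right)\right) + 4\right) = - 65 \left(\left(\left(-3 + 12\right) - 5\right) + 4\right) = - 65 \left(\left(9 - 5\right) + 4\right) = - 65 \left(4 + 4\right) = \left(-65\right) 8 = -520$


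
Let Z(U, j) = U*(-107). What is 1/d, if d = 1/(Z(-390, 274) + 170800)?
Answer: 212530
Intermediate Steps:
Z(U, j) = -107*U
d = 1/212530 (d = 1/(-107*(-390) + 170800) = 1/(41730 + 170800) = 1/212530 ≈ 4.7052e-6)
1/d = 1/(1/212530) = 212530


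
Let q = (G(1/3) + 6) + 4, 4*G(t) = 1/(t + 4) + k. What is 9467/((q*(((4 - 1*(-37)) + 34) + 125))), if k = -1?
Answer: 123071/25500 ≈ 4.8263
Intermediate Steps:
G(t) = -¼ + 1/(4*(4 + t)) (G(t) = (1/(t + 4) - 1)/4 = (1/(4 + t) - 1)/4 = (-1 + 1/(4 + t))/4 = -¼ + 1/(4*(4 + t)))
q = 255/26 (q = ((-3 - 1/3)/(4*(4 + 1/3)) + 6) + 4 = ((-3 - 1*⅓)/(4*(4 + ⅓)) + 6) + 4 = ((-3 - ⅓)/(4*(13/3)) + 6) + 4 = ((¼)*(3/13)*(-10/3) + 6) + 4 = (-5/26 + 6) + 4 = 151/26 + 4 = 255/26 ≈ 9.8077)
9467/((q*(((4 - 1*(-37)) + 34) + 125))) = 9467/((255*(((4 - 1*(-37)) + 34) + 125)/26)) = 9467/((255*(((4 + 37) + 34) + 125)/26)) = 9467/((255*((41 + 34) + 125)/26)) = 9467/((255*(75 + 125)/26)) = 9467/(((255/26)*200)) = 9467/(25500/13) = 9467*(13/25500) = 123071/25500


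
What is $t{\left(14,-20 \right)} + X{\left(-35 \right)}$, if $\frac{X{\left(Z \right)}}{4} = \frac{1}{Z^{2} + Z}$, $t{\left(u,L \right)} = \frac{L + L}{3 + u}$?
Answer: $- \frac{1398}{595} \approx -2.3496$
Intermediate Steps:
$t{\left(u,L \right)} = \frac{2 L}{3 + u}$
$X{\left(Z \right)} = \frac{4}{Z + Z^{2}}$ ($X{\left(Z \right)} = \frac{4}{Z^{2} + Z} = \frac{4}{Z + Z^{2}}$)
$t{\left(14,-20 \right)} + X{\left(-35 \right)} = 2 \left(-20\right) \frac{1}{3 + 14} + \frac{4}{\left(-35\right) \left(1 - 35\right)} = 2 \left(-20\right) \frac{1}{17} + 4 \left(- \frac{1}{35}\right) \frac{1}{-34} = 2 \left(-20\right) \frac{1}{17} + 4 \left(- \frac{1}{35}\right) \left(- \frac{1}{34}\right) = - \frac{40}{17} + \frac{2}{595} = - \frac{1398}{595}$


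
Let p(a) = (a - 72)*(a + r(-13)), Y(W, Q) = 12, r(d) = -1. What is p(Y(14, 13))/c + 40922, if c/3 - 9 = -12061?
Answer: 123298041/3013 ≈ 40922.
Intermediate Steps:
c = -36156 (c = 27 + 3*(-12061) = 27 - 36183 = -36156)
p(a) = (-1 + a)*(-72 + a) (p(a) = (a - 72)*(a - 1) = (-72 + a)*(-1 + a) = (-1 + a)*(-72 + a))
p(Y(14, 13))/c + 40922 = (72 + 12² - 73*12)/(-36156) + 40922 = (72 + 144 - 876)*(-1/36156) + 40922 = -660*(-1/36156) + 40922 = 55/3013 + 40922 = 123298041/3013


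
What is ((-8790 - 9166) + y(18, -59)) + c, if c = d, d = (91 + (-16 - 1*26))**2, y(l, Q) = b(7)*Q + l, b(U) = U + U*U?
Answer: -18841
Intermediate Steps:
b(U) = U + U**2
y(l, Q) = l + 56*Q (y(l, Q) = (7*(1 + 7))*Q + l = (7*8)*Q + l = 56*Q + l = l + 56*Q)
d = 2401 (d = (91 + (-16 - 26))**2 = (91 - 42)**2 = 49**2 = 2401)
c = 2401
((-8790 - 9166) + y(18, -59)) + c = ((-8790 - 9166) + (18 + 56*(-59))) + 2401 = (-17956 + (18 - 3304)) + 2401 = (-17956 - 3286) + 2401 = -21242 + 2401 = -18841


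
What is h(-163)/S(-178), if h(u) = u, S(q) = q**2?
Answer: -163/31684 ≈ -0.0051446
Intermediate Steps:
h(-163)/S(-178) = -163/((-178)**2) = -163/31684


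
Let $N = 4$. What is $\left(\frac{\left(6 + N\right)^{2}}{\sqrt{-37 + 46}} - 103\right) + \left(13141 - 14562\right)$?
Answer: $- \frac{4472}{3} \approx -1490.7$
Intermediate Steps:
$\left(\frac{\left(6 + N\right)^{2}}{\sqrt{-37 + 46}} - 103\right) + \left(13141 - 14562\right) = \left(\frac{\left(6 + 4\right)^{2}}{\sqrt{-37 + 46}} - 103\right) + \left(13141 - 14562\right) = \left(\frac{10^{2}}{\sqrt{9}} - 103\right) + \left(13141 - 14562\right) = \left(\frac{1}{3} \cdot 100 - 103\right) - 1421 = \left(\frac{100}{3} - 103\right) - 1421 = - \frac{209}{3} - 1421 = - \frac{4472}{3}$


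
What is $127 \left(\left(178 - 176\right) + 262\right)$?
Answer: $33528$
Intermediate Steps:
$127 \left(\left(178 - 176\right) + 262\right) = 127 \left(2 + 262\right) = 127 \cdot 264 = 33528$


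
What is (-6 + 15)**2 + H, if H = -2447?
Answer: -2366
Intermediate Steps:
(-6 + 15)**2 + H = (-6 + 15)**2 - 2447 = 9**2 - 2447 = 81 - 2447 = -2366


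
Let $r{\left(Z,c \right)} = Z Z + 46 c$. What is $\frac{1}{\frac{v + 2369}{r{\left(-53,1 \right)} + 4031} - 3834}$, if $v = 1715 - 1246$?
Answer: $- \frac{313}{1199913} \approx -0.00026085$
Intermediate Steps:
$v = 469$
$r{\left(Z,c \right)} = Z^{2} + 46 c$
$\frac{1}{\frac{v + 2369}{r{\left(-53,1 \right)} + 4031} - 3834} = \frac{1}{\frac{469 + 2369}{\left(\left(-53\right)^{2} + 46 \cdot 1\right) + 4031} - 3834} = \frac{1}{\frac{2838}{\left(2809 + 46\right) + 4031} - 3834} = \frac{1}{\frac{2838}{2855 + 4031} - 3834} = \frac{1}{\frac{2838}{6886} - 3834} = \frac{1}{2838 \cdot \frac{1}{6886} - 3834} = \frac{1}{\frac{129}{313} - 3834} = \frac{1}{- \frac{1199913}{313}} = - \frac{313}{1199913}$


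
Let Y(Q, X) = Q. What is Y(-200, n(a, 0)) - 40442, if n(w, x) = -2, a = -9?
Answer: -40642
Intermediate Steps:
Y(-200, n(a, 0)) - 40442 = -200 - 40442 = -40642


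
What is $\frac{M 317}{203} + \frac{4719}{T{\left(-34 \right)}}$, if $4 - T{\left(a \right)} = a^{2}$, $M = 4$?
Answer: $\frac{167593}{77952} \approx 2.15$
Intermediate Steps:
$T{\left(a \right)} = 4 - a^{2}$
$\frac{M 317}{203} + \frac{4719}{T{\left(-34 \right)}} = \frac{4 \cdot 317}{203} + \frac{4719}{4 - \left(-34\right)^{2}} = 1268 \cdot \frac{1}{203} + \frac{4719}{4 - 1156} = \frac{1268}{203} + \frac{4719}{4 - 1156} = \frac{1268}{203} + \frac{4719}{-1152} = \frac{1268}{203} + 4719 \left(- \frac{1}{1152}\right) = \frac{1268}{203} - \frac{1573}{384} = \frac{167593}{77952}$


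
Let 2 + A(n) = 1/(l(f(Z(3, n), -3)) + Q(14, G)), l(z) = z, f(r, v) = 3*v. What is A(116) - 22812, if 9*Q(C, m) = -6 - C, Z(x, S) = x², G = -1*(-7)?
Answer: -2304223/101 ≈ -22814.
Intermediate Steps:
G = 7
Q(C, m) = -⅔ - C/9 (Q(C, m) = (-6 - C)/9 = -⅔ - C/9)
A(n) = -211/101 (A(n) = -2 + 1/(3*(-3) + (-⅔ - ⅑*14)) = -2 + 1/(-9 + (-⅔ - 14/9)) = -2 + 1/(-9 - 20/9) = -2 + 1/(-101/9) = -2 - 9/101 = -211/101)
A(116) - 22812 = -211/101 - 22812 = -2304223/101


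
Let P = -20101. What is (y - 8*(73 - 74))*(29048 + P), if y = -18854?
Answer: -168615162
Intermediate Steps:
(y - 8*(73 - 74))*(29048 + P) = (-18854 - 8*(73 - 74))*(29048 - 20101) = (-18854 - 8*(-1))*8947 = (-18854 + 8)*8947 = -18846*8947 = -168615162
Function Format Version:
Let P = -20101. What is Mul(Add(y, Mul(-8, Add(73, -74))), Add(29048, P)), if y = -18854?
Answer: -168615162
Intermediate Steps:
Mul(Add(y, Mul(-8, Add(73, -74))), Add(29048, P)) = Mul(Add(-18854, Mul(-8, Add(73, -74))), Add(29048, -20101)) = Mul(Add(-18854, Mul(-8, -1)), 8947) = Mul(Add(-18854, 8), 8947) = Mul(-18846, 8947) = -168615162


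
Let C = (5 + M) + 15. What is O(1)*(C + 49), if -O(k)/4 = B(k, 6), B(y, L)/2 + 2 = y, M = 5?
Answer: 592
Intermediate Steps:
B(y, L) = -4 + 2*y
O(k) = 16 - 8*k (O(k) = -4*(-4 + 2*k) = 16 - 8*k)
C = 25 (C = (5 + 5) + 15 = 10 + 15 = 25)
O(1)*(C + 49) = (16 - 8*1)*(25 + 49) = (16 - 8)*74 = 8*74 = 592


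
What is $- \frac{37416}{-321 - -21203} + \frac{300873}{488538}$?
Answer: $- \frac{1999384637}{1700275086} \approx -1.1759$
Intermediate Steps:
$- \frac{37416}{-321 - -21203} + \frac{300873}{488538} = - \frac{37416}{-321 + 21203} + 300873 \cdot \frac{1}{488538} = - \frac{37416}{20882} + \frac{100291}{162846} = \left(-37416\right) \frac{1}{20882} + \frac{100291}{162846} = - \frac{18708}{10441} + \frac{100291}{162846} = - \frac{1999384637}{1700275086}$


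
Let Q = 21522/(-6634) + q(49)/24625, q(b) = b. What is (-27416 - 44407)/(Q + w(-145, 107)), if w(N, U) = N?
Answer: 1955527813625/4036196739 ≈ 484.50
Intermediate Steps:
Q = -264827092/81681125 (Q = 21522/(-6634) + 49/24625 = 21522*(-1/6634) + 49*(1/24625) = -10761/3317 + 49/24625 = -264827092/81681125 ≈ -3.2422)
(-27416 - 44407)/(Q + w(-145, 107)) = (-27416 - 44407)/(-264827092/81681125 - 145) = -71823/(-12108590217/81681125) = -71823*(-81681125/12108590217) = 1955527813625/4036196739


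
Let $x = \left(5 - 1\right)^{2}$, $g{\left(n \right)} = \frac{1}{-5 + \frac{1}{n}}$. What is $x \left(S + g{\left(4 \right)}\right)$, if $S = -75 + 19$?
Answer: $- \frac{17088}{19} \approx -899.37$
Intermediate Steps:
$S = -56$
$x = 16$ ($x = 4^{2} = 16$)
$x \left(S + g{\left(4 \right)}\right) = 16 \left(-56 - \frac{4}{-1 + 5 \cdot 4}\right) = 16 \left(-56 - \frac{4}{-1 + 20}\right) = 16 \left(-56 - \frac{4}{19}\right) = 16 \left(- \frac{1068}{19}\right) = - \frac{17088}{19}$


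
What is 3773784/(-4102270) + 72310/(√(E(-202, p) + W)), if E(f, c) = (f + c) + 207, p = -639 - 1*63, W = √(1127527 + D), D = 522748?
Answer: -1886892/2051135 + 72310/√(-697 + 5*√66011) ≈ 2982.0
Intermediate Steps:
W = 5*√66011 (W = √(1127527 + 522748) = √1650275 = 5*√66011 ≈ 1284.6)
p = -702 (p = -639 - 63 = -702)
E(f, c) = 207 + c + f (E(f, c) = (c + f) + 207 = 207 + c + f)
3773784/(-4102270) + 72310/(√(E(-202, p) + W)) = 3773784/(-4102270) + 72310/(√((207 - 702 - 202) + 5*√66011)) = 3773784*(-1/4102270) + 72310/(√(-697 + 5*√66011)) = -1886892/2051135 + 72310/√(-697 + 5*√66011)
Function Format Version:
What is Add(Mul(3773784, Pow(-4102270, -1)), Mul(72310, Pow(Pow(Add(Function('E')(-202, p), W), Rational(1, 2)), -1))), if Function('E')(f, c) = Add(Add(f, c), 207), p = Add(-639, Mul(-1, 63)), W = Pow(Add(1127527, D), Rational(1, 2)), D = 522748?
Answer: Add(Rational(-1886892, 2051135), Mul(72310, Pow(Add(-697, Mul(5, Pow(66011, Rational(1, 2)))), Rational(-1, 2)))) ≈ 2982.0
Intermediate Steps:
W = Mul(5, Pow(66011, Rational(1, 2))) (W = Pow(Add(1127527, 522748), Rational(1, 2)) = Pow(1650275, Rational(1, 2)) = Mul(5, Pow(66011, Rational(1, 2))) ≈ 1284.6)
p = -702 (p = Add(-639, -63) = -702)
Function('E')(f, c) = Add(207, c, f) (Function('E')(f, c) = Add(Add(c, f), 207) = Add(207, c, f))
Add(Mul(3773784, Pow(-4102270, -1)), Mul(72310, Pow(Pow(Add(Function('E')(-202, p), W), Rational(1, 2)), -1))) = Add(Mul(3773784, Pow(-4102270, -1)), Mul(72310, Pow(Pow(Add(Add(207, -702, -202), Mul(5, Pow(66011, Rational(1, 2)))), Rational(1, 2)), -1))) = Add(Mul(3773784, Rational(-1, 4102270)), Mul(72310, Pow(Pow(Add(-697, Mul(5, Pow(66011, Rational(1, 2)))), Rational(1, 2)), -1))) = Add(Rational(-1886892, 2051135), Mul(72310, Pow(Add(-697, Mul(5, Pow(66011, Rational(1, 2)))), Rational(-1, 2))))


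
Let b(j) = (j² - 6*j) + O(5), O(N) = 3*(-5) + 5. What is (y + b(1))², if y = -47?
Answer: 3844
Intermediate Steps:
O(N) = -10 (O(N) = -15 + 5 = -10)
b(j) = -10 + j² - 6*j (b(j) = (j² - 6*j) - 10 = -10 + j² - 6*j)
(y + b(1))² = (-47 + (-10 + 1² - 6*1))² = (-47 + (-10 + 1 - 6))² = (-47 - 15)² = (-62)² = 3844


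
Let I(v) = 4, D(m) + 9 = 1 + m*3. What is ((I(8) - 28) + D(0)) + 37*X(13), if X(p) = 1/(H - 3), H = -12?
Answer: -517/15 ≈ -34.467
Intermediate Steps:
D(m) = -8 + 3*m (D(m) = -9 + (1 + m*3) = -9 + (1 + 3*m) = -8 + 3*m)
X(p) = -1/15 (X(p) = 1/(-12 - 3) = 1/(-15) = -1/15)
((I(8) - 28) + D(0)) + 37*X(13) = ((4 - 28) + (-8 + 3*0)) + 37*(-1/15) = (-24 + (-8 + 0)) - 37/15 = (-24 - 8) - 37/15 = -32 - 37/15 = -517/15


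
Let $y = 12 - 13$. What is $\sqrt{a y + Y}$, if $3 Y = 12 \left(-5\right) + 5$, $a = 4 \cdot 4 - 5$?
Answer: $\frac{2 i \sqrt{66}}{3} \approx 5.416 i$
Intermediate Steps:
$a = 11$ ($a = 16 - 5 = 11$)
$y = -1$ ($y = 12 - 13 = -1$)
$Y = - \frac{55}{3}$ ($Y = \frac{12 \left(-5\right) + 5}{3} = \frac{-60 + 5}{3} = \frac{1}{3} \left(-55\right) = - \frac{55}{3} \approx -18.333$)
$\sqrt{a y + Y} = \sqrt{11 \left(-1\right) - \frac{55}{3}} = \sqrt{-11 - \frac{55}{3}} = \sqrt{- \frac{88}{3}} = \frac{2 i \sqrt{66}}{3}$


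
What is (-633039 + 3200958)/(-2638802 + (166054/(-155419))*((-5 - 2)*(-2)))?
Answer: -399103403061/410122292794 ≈ -0.97313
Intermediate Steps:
(-633039 + 3200958)/(-2638802 + (166054/(-155419))*((-5 - 2)*(-2))) = 2567919/(-2638802 + (166054*(-1/155419))*(-7*(-2))) = 2567919/(-2638802 - 166054/155419*14) = 2567919/(-2638802 - 2324756/155419) = 2567919/(-410122292794/155419) = 2567919*(-155419/410122292794) = -399103403061/410122292794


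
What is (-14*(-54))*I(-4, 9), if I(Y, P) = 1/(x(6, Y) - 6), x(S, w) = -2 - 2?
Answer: -378/5 ≈ -75.600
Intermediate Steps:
x(S, w) = -4
I(Y, P) = -⅒ (I(Y, P) = 1/(-4 - 6) = 1/(-10) = -⅒)
(-14*(-54))*I(-4, 9) = -14*(-54)*(-⅒) = 756*(-⅒) = -378/5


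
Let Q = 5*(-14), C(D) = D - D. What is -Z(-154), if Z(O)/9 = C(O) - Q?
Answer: -630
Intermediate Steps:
C(D) = 0
Q = -70
Z(O) = 630 (Z(O) = 9*(0 - 1*(-70)) = 9*(0 + 70) = 9*70 = 630)
-Z(-154) = -1*630 = -630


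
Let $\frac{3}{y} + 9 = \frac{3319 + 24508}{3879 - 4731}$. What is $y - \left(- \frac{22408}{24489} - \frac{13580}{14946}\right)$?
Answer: $\frac{3792723388466}{2165269504005} \approx 1.7516$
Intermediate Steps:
$y = - \frac{2556}{35495}$ ($y = \frac{3}{-9 + \frac{3319 + 24508}{3879 - 4731}} = \frac{3}{-9 + \frac{27827}{-852}} = \frac{3}{-9 + 27827 \left(- \frac{1}{852}\right)} = \frac{3}{-9 - \frac{27827}{852}} = \frac{3}{- \frac{35495}{852}} = 3 \left(- \frac{852}{35495}\right) = - \frac{2556}{35495} \approx -0.07201$)
$y - \left(- \frac{22408}{24489} - \frac{13580}{14946}\right) = - \frac{2556}{35495} - \left(- \frac{22408}{24489} - \frac{13580}{14946}\right) = - \frac{2556}{35495} - \left(\left(-22408\right) \frac{1}{24489} - \frac{6790}{7473}\right) = - \frac{2556}{35495} - \left(- \frac{22408}{24489} - \frac{6790}{7473}\right) = - \frac{2556}{35495} - - \frac{111245098}{61002099} = - \frac{2556}{35495} + \frac{111245098}{61002099} = \frac{3792723388466}{2165269504005}$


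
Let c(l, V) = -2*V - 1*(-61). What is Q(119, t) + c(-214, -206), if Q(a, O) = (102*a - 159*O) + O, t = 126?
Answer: -7297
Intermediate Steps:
Q(a, O) = -158*O + 102*a (Q(a, O) = (-159*O + 102*a) + O = -158*O + 102*a)
c(l, V) = 61 - 2*V (c(l, V) = -2*V + 61 = 61 - 2*V)
Q(119, t) + c(-214, -206) = (-158*126 + 102*119) + (61 - 2*(-206)) = (-19908 + 12138) + (61 + 412) = -7770 + 473 = -7297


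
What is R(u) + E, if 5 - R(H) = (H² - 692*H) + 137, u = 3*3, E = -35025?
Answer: -29010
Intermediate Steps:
u = 9
R(H) = -132 - H² + 692*H (R(H) = 5 - ((H² - 692*H) + 137) = 5 - (137 + H² - 692*H) = 5 + (-137 - H² + 692*H) = -132 - H² + 692*H)
R(u) + E = (-132 - 1*9² + 692*9) - 35025 = (-132 - 1*81 + 6228) - 35025 = (-132 - 81 + 6228) - 35025 = 6015 - 35025 = -29010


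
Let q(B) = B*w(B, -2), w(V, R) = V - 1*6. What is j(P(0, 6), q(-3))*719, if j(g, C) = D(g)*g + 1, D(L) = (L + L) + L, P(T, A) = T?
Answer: 719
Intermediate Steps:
w(V, R) = -6 + V (w(V, R) = V - 6 = -6 + V)
D(L) = 3*L (D(L) = 2*L + L = 3*L)
q(B) = B*(-6 + B)
j(g, C) = 1 + 3*g² (j(g, C) = (3*g)*g + 1 = 3*g² + 1 = 1 + 3*g²)
j(P(0, 6), q(-3))*719 = (1 + 3*0²)*719 = (1 + 3*0)*719 = (1 + 0)*719 = 1*719 = 719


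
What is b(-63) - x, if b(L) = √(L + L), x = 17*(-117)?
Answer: 1989 + 3*I*√14 ≈ 1989.0 + 11.225*I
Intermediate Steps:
x = -1989
b(L) = √2*√L (b(L) = √(2*L) = √2*√L)
b(-63) - x = √2*√(-63) - 1*(-1989) = √2*(3*I*√7) + 1989 = 3*I*√14 + 1989 = 1989 + 3*I*√14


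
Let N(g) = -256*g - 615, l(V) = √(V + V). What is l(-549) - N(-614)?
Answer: -156569 + 3*I*√122 ≈ -1.5657e+5 + 33.136*I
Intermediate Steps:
l(V) = √2*√V (l(V) = √(2*V) = √2*√V)
N(g) = -615 - 256*g
l(-549) - N(-614) = √2*√(-549) - (-615 - 256*(-614)) = √2*(3*I*√61) - (-615 + 157184) = 3*I*√122 - 1*156569 = 3*I*√122 - 156569 = -156569 + 3*I*√122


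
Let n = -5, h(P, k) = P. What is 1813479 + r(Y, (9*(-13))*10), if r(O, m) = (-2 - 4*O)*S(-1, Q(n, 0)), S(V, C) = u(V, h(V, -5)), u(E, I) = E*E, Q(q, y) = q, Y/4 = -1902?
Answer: 1843909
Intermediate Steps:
Y = -7608 (Y = 4*(-1902) = -7608)
u(E, I) = E**2
S(V, C) = V**2
r(O, m) = -2 - 4*O (r(O, m) = (-2 - 4*O)*(-1)**2 = (-2 - 4*O)*1 = -2 - 4*O)
1813479 + r(Y, (9*(-13))*10) = 1813479 + (-2 - 4*(-7608)) = 1813479 + (-2 + 30432) = 1813479 + 30430 = 1843909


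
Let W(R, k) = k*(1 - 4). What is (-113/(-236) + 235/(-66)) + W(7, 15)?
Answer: -374461/7788 ≈ -48.082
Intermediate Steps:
W(R, k) = -3*k (W(R, k) = k*(-3) = -3*k)
(-113/(-236) + 235/(-66)) + W(7, 15) = (-113/(-236) + 235/(-66)) - 3*15 = (-113*(-1/236) + 235*(-1/66)) - 45 = (113/236 - 235/66) - 45 = -24001/7788 - 45 = -374461/7788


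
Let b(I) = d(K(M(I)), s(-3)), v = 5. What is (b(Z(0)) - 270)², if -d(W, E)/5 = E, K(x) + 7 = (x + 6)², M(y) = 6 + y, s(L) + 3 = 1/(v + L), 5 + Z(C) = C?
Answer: 265225/4 ≈ 66306.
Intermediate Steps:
Z(C) = -5 + C
s(L) = -3 + 1/(5 + L)
K(x) = -7 + (6 + x)² (K(x) = -7 + (x + 6)² = -7 + (6 + x)²)
d(W, E) = -5*E
b(I) = 25/2 (b(I) = -5*(-14 - 3*(-3))/(5 - 3) = -5*(-14 + 9)/2 = -5*(-5)/2 = -5*(-5/2) = 25/2)
(b(Z(0)) - 270)² = (25/2 - 270)² = (-515/2)² = 265225/4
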